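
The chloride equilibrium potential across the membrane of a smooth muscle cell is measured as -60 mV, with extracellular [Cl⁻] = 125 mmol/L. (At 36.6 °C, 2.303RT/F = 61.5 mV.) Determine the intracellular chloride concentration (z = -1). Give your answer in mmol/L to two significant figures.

Nernst: E = (61.5/-1) · log₁₀([out]/[in]), so log₁₀([out]/[in]) = -60.0 × -1 / 61.5 = 0.9756.
[out]/[in] = 10^(0.9756) = 9.454.
[in] = 125 / 9.454 = 13.22 mmol/L.

13 mmol/L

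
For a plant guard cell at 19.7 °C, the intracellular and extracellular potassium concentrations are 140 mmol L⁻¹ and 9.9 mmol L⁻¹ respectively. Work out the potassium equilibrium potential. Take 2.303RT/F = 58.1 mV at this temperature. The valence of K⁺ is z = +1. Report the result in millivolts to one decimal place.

-66.8 mV

E = (58.1/z) · log₁₀([K⁺]_out/[K⁺]_in) with z = +1.
= (58.1/1) · log₁₀(9.9/140) = 58.10 · log₁₀(0.07071)
= 58.10 · (-1.1505) = -66.84 mV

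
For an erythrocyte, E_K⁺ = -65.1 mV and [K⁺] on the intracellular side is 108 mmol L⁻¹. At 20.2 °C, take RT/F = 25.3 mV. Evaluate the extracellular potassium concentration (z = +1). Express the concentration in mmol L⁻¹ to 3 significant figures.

8.24 mmol L⁻¹

Nernst: E = (25.3/1) · ln([out]/[in]), so ln([out]/[in]) = -65.1 × 1 / 25.3 = -2.5731.
[out]/[in] = e^(-2.5731) = 0.0763.
[out] = 0.0763 × 108 = 8.24 mmol L⁻¹.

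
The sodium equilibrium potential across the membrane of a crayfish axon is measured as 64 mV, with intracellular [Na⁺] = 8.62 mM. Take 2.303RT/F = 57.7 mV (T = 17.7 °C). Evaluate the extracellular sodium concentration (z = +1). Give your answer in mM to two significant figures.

Nernst: E = (57.7/1) · log₁₀([out]/[in]), so log₁₀([out]/[in]) = 64.0 × 1 / 57.7 = 1.1092.
[out]/[in] = 10^(1.1092) = 12.86.
[out] = 12.86 × 8.62 = 110.8 mM.

110 mM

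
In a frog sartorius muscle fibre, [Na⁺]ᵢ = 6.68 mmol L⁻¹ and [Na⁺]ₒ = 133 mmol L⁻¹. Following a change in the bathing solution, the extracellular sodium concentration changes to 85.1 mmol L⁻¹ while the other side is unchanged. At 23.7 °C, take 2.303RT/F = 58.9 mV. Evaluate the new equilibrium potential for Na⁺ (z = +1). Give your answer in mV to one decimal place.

After the shift: [Na⁺]_out = 85.1, [Na⁺]_in = 6.68 mmol L⁻¹.
E_new = (58.9/1)·log₁₀(85.1/6.68) = 58.90 · (1.1052) = 65.09 mV

65.1 mV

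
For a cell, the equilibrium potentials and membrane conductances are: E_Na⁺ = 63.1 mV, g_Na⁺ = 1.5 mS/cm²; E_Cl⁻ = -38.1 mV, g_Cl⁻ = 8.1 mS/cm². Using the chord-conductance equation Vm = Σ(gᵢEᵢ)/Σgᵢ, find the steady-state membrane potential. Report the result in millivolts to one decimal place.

-22.3 mV

Σ gᵢEᵢ = 1.5·(63.1) + 8.1·(-38.1) = -213.96
Σ gᵢ = 1.5 + 8.1 = 9.6
Vm = -213.96 / 9.6 = -22.29 mV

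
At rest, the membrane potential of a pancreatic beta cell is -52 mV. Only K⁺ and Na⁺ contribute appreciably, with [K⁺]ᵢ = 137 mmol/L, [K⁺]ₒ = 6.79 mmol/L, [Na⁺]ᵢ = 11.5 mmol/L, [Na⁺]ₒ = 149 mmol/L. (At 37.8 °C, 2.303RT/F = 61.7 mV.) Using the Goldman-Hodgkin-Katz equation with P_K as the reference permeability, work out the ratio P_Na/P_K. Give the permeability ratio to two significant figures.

Let α = P_Na/P_K. GHK: Vm = 61.7·log₁₀[(Kₒ + α·Naₒ)/(Kᵢ + α·Naᵢ)].
10^(Vm/61.7) = 10^(-52.0/61.7) = 0.14362
So 0.14362·(Kᵢ + α·Naᵢ) = Kₒ + α·Naₒ → α = (0.14362·137.0 − 6.79) / (149.0 − 0.14362·11.5)
α = (19.68 − 6.79) / (149.0 − 1.652) = 12.89/147.3 = 0.08745

0.087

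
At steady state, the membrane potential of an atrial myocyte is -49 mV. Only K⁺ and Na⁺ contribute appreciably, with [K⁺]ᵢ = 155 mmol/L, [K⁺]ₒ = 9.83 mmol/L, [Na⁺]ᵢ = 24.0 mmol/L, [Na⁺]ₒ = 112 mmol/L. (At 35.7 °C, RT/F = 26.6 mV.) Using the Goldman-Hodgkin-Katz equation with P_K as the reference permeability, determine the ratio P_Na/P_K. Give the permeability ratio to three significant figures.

0.136

Let α = P_Na/P_K. GHK: Vm = 26.6·ln[(Kₒ + α·Naₒ)/(Kᵢ + α·Naᵢ)].
e^(Vm/26.6) = e^(-49.0/26.6) = 0.15848
So 0.15848·(Kᵢ + α·Naᵢ) = Kₒ + α·Naₒ → α = (0.15848·155.0 − 9.83) / (112.0 − 0.15848·24.0)
α = (24.56 − 9.83) / (112.0 − 3.804) = 14.73/108.2 = 0.1362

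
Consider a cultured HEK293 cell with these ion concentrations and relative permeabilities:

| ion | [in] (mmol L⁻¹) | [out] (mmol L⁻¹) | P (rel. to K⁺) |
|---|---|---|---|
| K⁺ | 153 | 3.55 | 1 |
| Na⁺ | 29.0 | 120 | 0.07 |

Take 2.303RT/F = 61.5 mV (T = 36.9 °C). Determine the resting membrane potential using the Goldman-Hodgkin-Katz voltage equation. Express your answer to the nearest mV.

-68 mV

Vm = 61.5 · log₁₀[(Σ P·[cation]ₒ + Σ P·[anion]ᵢ) / (Σ P·[cation]ᵢ + Σ P·[anion]ₒ)]
Numerator = 1×3.55 + 0.07×120 = 11.95
Denominator = 1×153 + 0.07×29.0 = 155
Vm = 61.5 · log₁₀(0.077082) = 61.5 × (-1.1130) = -68.45 mV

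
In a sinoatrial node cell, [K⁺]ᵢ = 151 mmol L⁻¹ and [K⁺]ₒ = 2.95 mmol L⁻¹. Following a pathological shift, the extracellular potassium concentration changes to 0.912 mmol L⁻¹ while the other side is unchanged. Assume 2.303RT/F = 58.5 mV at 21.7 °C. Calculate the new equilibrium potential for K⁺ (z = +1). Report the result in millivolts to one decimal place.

-129.8 mV

After the shift: [K⁺]_out = 0.912, [K⁺]_in = 151 mmol L⁻¹.
E_new = (58.5/1)·log₁₀(0.912/151) = 58.50 · (-2.2190) = -129.81 mV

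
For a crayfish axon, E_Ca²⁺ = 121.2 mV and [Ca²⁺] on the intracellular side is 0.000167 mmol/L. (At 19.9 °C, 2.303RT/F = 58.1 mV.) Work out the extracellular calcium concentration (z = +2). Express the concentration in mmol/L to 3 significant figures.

2.48 mmol/L

Nernst: E = (58.1/2) · log₁₀([out]/[in]), so log₁₀([out]/[in]) = 121.2 × 2 / 58.1 = 4.1721.
[out]/[in] = 10^(4.1721) = 1.486e+04.
[out] = 1.486e+04 × 0.000167 = 2.482 mmol/L.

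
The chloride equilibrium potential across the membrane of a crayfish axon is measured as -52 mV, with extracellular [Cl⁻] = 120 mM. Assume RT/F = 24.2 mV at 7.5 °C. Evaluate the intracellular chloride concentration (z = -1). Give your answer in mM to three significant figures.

14.0 mM

Nernst: E = (24.2/-1) · ln([out]/[in]), so ln([out]/[in]) = -52.0 × -1 / 24.2 = 2.1488.
[out]/[in] = e^(2.1488) = 8.574.
[in] = 120 / 8.574 = 14 mM.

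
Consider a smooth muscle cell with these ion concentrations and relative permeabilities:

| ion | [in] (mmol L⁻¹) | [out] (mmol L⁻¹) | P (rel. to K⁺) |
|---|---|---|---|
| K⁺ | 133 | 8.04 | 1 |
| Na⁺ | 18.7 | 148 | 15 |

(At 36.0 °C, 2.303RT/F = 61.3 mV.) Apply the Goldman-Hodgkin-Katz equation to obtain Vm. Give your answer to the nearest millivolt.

45 mV

Vm = 61.3 · log₁₀[(Σ P·[cation]ₒ + Σ P·[anion]ᵢ) / (Σ P·[cation]ᵢ + Σ P·[anion]ₒ)]
Numerator = 1×8.04 + 15×148 = 2228
Denominator = 1×133 + 15×18.7 = 413.5
Vm = 61.3 · log₁₀(5.3882) = 61.3 × (0.7314) = 44.84 mV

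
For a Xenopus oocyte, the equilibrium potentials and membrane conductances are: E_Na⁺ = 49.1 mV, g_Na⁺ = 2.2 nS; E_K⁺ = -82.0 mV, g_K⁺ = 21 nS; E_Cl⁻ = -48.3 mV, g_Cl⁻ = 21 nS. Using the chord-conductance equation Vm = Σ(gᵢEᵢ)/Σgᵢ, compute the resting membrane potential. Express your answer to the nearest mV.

Σ gᵢEᵢ = 2.2·(49.1) + 21·(-82.0) + 21·(-48.3) = -2628.28
Σ gᵢ = 2.2 + 21 + 21 = 44.2
Vm = -2628.28 / 44.2 = -59.46 mV

-59 mV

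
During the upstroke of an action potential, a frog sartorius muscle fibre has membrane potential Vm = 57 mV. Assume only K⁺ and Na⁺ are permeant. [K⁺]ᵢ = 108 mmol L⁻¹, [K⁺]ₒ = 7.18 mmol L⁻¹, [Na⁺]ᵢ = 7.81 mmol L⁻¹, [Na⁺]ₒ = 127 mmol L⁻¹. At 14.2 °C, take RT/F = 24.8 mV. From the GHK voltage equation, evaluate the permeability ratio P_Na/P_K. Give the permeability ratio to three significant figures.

21.7

Let α = P_Na/P_K. GHK: Vm = 24.8·ln[(Kₒ + α·Naₒ)/(Kᵢ + α·Naᵢ)].
e^(Vm/24.8) = e^(57.0/24.8) = 9.9581
So 9.9581·(Kᵢ + α·Naᵢ) = Kₒ + α·Naₒ → α = (9.9581·108.0 − 7.18) / (127.0 − 9.9581·7.81)
α = (1075 − 7.18) / (127.0 − 77.77) = 1068/49.23 = 21.7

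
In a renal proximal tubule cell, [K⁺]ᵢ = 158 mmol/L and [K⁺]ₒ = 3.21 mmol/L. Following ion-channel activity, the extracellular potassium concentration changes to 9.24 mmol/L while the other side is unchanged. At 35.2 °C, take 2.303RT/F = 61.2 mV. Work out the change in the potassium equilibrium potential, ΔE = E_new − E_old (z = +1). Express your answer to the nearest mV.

28 mV

E_old = (61.2/1)·log₁₀(3.21/158) = -103.56 mV
E_new = (61.2/1)·log₁₀(9.24/158) = -75.46 mV
ΔE = -75.46 − (-103.56) = 28.10 mV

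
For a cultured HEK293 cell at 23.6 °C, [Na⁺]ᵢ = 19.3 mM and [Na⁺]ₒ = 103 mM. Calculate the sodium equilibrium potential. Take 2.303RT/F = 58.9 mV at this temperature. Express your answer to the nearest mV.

43 mV

E = (58.9/z) · log₁₀([Na⁺]_out/[Na⁺]_in) with z = +1.
= (58.9/1) · log₁₀(103/19.3) = 58.90 · log₁₀(5.337)
= 58.90 · (0.7273) = 42.84 mV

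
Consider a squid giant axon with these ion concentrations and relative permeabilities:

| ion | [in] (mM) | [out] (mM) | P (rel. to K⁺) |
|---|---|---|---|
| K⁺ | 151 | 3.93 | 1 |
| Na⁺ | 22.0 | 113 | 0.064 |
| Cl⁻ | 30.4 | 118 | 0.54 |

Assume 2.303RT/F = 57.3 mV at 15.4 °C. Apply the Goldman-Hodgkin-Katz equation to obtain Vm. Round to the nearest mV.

-51 mV

Vm = 57.3 · log₁₀[(Σ P·[cation]ₒ + Σ P·[anion]ᵢ) / (Σ P·[cation]ᵢ + Σ P·[anion]ₒ)]
Numerator = 1×3.93 + 0.064×113 + 0.54×30.4 = 27.58
Denominator = 1×151 + 0.064×22.0 + 0.54×118 = 216.1
Vm = 57.3 · log₁₀(0.1276) = 57.3 × (-0.8941) = -51.23 mV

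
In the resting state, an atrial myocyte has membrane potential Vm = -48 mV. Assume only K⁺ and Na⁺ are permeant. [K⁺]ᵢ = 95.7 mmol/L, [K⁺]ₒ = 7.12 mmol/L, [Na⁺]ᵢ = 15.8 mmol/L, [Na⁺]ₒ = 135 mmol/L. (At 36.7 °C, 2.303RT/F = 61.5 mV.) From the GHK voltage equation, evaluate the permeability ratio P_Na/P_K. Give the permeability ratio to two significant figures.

Let α = P_Na/P_K. GHK: Vm = 61.5·log₁₀[(Kₒ + α·Naₒ)/(Kᵢ + α·Naᵢ)].
10^(Vm/61.5) = 10^(-48.0/61.5) = 0.16577
So 0.16577·(Kᵢ + α·Naᵢ) = Kₒ + α·Naₒ → α = (0.16577·95.7 − 7.12) / (135.0 − 0.16577·15.8)
α = (15.86 − 7.12) / (135.0 − 2.619) = 8.744/132.4 = 0.06606

0.066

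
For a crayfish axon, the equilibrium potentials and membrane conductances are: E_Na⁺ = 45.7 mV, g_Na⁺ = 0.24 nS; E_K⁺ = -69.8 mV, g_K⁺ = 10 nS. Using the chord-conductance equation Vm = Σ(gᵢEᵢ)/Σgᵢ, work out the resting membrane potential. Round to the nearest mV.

Σ gᵢEᵢ = 0.24·(45.7) + 10·(-69.8) = -687.03
Σ gᵢ = 0.24 + 10 = 10.24
Vm = -687.03 / 10.24 = -67.09 mV

-67 mV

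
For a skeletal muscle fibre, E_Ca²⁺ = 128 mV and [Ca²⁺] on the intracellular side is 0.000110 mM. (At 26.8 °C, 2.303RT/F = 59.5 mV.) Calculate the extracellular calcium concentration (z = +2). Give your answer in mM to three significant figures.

Nernst: E = (59.5/2) · log₁₀([out]/[in]), so log₁₀([out]/[in]) = 128.0 × 2 / 59.5 = 4.3025.
[out]/[in] = 10^(4.3025) = 2.007e+04.
[out] = 2.007e+04 × 0.000110 = 2.208 mM.

2.21 mM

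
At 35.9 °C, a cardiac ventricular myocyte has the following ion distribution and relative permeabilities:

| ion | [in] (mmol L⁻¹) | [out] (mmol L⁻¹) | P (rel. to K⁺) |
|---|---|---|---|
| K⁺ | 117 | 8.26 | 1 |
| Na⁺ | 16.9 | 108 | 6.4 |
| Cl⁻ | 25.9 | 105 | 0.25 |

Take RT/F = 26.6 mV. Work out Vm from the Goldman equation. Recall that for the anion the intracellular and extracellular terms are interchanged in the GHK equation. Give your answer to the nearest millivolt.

Vm = 26.6 · ln[(Σ P·[cation]ₒ + Σ P·[anion]ᵢ) / (Σ P·[cation]ᵢ + Σ P·[anion]ₒ)]
Numerator = 1×8.26 + 6.4×108 + 0.25×25.9 = 705.9
Denominator = 1×117 + 6.4×16.9 + 0.25×105 = 251.4
Vm = 26.6 · ln(2.8079) = 26.6 × (1.0324) = 27.46 mV

27 mV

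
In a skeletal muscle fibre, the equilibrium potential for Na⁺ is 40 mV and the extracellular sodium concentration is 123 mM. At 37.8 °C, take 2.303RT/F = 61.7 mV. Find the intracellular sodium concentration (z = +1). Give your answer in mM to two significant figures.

28 mM

Nernst: E = (61.7/1) · log₁₀([out]/[in]), so log₁₀([out]/[in]) = 40.0 × 1 / 61.7 = 0.6483.
[out]/[in] = 10^(0.6483) = 4.449.
[in] = 123 / 4.449 = 27.64 mM.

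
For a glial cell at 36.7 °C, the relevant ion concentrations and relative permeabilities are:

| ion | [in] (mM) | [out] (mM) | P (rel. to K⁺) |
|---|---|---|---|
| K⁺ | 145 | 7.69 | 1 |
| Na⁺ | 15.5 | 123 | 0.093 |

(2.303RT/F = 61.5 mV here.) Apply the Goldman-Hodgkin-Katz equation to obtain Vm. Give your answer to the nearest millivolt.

-54 mV

Vm = 61.5 · log₁₀[(Σ P·[cation]ₒ + Σ P·[anion]ᵢ) / (Σ P·[cation]ᵢ + Σ P·[anion]ₒ)]
Numerator = 1×7.69 + 0.093×123 = 19.13
Denominator = 1×145 + 0.093×15.5 = 146.4
Vm = 61.5 · log₁₀(0.13063) = 61.5 × (-0.8840) = -54.36 mV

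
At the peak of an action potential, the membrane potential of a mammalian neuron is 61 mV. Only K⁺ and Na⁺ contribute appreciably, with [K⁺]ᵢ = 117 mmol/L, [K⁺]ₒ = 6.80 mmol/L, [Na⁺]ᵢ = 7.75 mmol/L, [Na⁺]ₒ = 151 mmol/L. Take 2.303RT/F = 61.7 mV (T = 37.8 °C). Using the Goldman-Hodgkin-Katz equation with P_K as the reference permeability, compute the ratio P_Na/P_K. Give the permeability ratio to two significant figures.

15

Let α = P_Na/P_K. GHK: Vm = 61.7·log₁₀[(Kₒ + α·Naₒ)/(Kᵢ + α·Naᵢ)].
10^(Vm/61.7) = 10^(61.0/61.7) = 9.7421
So 9.7421·(Kᵢ + α·Naᵢ) = Kₒ + α·Naₒ → α = (9.7421·117.0 − 6.8) / (151.0 − 9.7421·7.75)
α = (1140 − 6.8) / (151.0 − 75.5) = 1133/75.5 = 15.01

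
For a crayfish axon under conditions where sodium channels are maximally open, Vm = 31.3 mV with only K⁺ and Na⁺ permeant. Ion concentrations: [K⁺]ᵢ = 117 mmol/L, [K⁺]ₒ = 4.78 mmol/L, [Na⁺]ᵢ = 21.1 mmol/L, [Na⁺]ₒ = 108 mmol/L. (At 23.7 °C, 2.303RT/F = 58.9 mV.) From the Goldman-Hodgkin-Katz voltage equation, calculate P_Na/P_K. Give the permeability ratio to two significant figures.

11

Let α = P_Na/P_K. GHK: Vm = 58.9·log₁₀[(Kₒ + α·Naₒ)/(Kᵢ + α·Naᵢ)].
10^(Vm/58.9) = 10^(31.3/58.9) = 3.3995
So 3.3995·(Kᵢ + α·Naᵢ) = Kₒ + α·Naₒ → α = (3.3995·117.0 − 4.78) / (108.0 − 3.3995·21.1)
α = (397.7 − 4.78) / (108.0 − 71.73) = 393/36.27 = 10.83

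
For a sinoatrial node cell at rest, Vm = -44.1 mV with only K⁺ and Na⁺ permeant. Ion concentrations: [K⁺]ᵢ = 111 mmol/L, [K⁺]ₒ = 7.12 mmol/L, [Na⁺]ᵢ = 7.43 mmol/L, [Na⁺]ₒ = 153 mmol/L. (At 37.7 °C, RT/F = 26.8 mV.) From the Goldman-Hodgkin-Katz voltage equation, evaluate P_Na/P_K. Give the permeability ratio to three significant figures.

0.0943

Let α = P_Na/P_K. GHK: Vm = 26.8·ln[(Kₒ + α·Naₒ)/(Kᵢ + α·Naᵢ)].
e^(Vm/26.8) = e^(-44.1/26.8) = 0.19291
So 0.19291·(Kᵢ + α·Naᵢ) = Kₒ + α·Naₒ → α = (0.19291·111.0 − 7.12) / (153.0 − 0.19291·7.43)
α = (21.41 − 7.12) / (153.0 − 1.433) = 14.29/151.6 = 0.0943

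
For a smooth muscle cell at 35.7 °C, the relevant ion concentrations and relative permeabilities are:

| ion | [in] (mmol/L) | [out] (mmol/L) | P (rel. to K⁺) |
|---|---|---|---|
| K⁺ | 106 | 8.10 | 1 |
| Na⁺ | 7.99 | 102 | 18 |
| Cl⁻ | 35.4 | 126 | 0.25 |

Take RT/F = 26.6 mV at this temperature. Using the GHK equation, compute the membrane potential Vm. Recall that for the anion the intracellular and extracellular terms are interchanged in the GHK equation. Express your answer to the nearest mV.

50 mV

Vm = 26.6 · ln[(Σ P·[cation]ₒ + Σ P·[anion]ᵢ) / (Σ P·[cation]ᵢ + Σ P·[anion]ₒ)]
Numerator = 1×8.10 + 18×102 + 0.25×35.4 = 1853
Denominator = 1×106 + 18×7.99 + 0.25×126 = 281.3
Vm = 26.6 · ln(6.5866) = 26.6 × (1.8850) = 50.14 mV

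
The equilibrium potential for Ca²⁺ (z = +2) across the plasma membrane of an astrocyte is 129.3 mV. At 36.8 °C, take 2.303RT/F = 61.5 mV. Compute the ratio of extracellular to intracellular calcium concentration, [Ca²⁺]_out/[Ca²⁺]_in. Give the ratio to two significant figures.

log₁₀([out]/[in]) = E·z/(61.5) = 129.3 × 2 / 61.5 = 4.2049
[out]/[in] = 10^(4.2049) = 1.603e+04

16000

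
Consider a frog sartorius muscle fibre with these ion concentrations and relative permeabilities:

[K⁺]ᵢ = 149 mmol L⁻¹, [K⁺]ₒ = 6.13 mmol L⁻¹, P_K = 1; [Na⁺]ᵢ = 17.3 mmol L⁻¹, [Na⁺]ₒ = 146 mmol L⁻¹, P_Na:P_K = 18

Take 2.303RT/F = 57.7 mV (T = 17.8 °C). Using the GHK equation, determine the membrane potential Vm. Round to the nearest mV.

44 mV

Vm = 57.7 · log₁₀[(Σ P·[cation]ₒ + Σ P·[anion]ᵢ) / (Σ P·[cation]ᵢ + Σ P·[anion]ₒ)]
Numerator = 1×6.13 + 18×146 = 2634
Denominator = 1×149 + 18×17.3 = 460.4
Vm = 57.7 · log₁₀(5.7214) = 57.7 × (0.7575) = 43.71 mV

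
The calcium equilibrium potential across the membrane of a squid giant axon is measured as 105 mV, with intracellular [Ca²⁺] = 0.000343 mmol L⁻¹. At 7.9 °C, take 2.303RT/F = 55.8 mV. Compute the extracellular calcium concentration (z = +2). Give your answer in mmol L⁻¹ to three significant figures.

Nernst: E = (55.8/2) · log₁₀([out]/[in]), so log₁₀([out]/[in]) = 105.0 × 2 / 55.8 = 3.7634.
[out]/[in] = 10^(3.7634) = 5800.
[out] = 5800 × 0.000343 = 1.989 mmol L⁻¹.

1.99 mmol L⁻¹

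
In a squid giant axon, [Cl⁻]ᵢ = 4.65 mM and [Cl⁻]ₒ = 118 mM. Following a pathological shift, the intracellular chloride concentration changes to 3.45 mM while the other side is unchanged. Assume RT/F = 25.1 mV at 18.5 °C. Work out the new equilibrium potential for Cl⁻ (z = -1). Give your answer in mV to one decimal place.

-88.7 mV

After the shift: [Cl⁻]_out = 118, [Cl⁻]_in = 3.45 mM.
E_new = (25.1/-1)·ln(118/3.45) = -25.10 · (3.5323) = -88.66 mV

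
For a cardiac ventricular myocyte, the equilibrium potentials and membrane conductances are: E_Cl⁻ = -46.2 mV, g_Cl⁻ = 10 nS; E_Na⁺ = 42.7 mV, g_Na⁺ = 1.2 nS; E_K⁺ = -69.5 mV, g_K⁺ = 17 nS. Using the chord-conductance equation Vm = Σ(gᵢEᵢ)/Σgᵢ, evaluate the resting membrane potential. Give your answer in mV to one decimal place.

Σ gᵢEᵢ = 10·(-46.2) + 1.2·(42.7) + 17·(-69.5) = -1592.26
Σ gᵢ = 10 + 1.2 + 17 = 28.2
Vm = -1592.26 / 28.2 = -56.46 mV

-56.5 mV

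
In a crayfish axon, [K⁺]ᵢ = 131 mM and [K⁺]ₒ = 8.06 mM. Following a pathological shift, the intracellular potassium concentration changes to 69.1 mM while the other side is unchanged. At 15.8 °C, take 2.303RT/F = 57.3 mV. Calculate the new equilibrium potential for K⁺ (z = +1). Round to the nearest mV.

After the shift: [K⁺]_out = 8.06, [K⁺]_in = 69.1 mM.
E_new = (57.3/1)·log₁₀(8.06/69.1) = 57.30 · (-0.9331) = -53.47 mV

-53 mV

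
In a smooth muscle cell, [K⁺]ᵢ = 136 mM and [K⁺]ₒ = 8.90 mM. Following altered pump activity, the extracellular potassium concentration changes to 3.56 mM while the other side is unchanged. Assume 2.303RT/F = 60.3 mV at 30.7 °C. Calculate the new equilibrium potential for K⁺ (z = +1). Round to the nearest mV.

-95 mV

After the shift: [K⁺]_out = 3.56, [K⁺]_in = 136 mM.
E_new = (60.3/1)·log₁₀(3.56/136) = 60.30 · (-1.5821) = -95.40 mV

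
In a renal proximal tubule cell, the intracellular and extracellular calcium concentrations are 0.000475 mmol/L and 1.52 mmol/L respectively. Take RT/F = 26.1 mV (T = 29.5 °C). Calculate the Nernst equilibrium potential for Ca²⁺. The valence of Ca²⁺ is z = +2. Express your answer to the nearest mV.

105 mV

E = (26.1/z) · ln([Ca²⁺]_out/[Ca²⁺]_in) with z = +2.
= (26.1/2) · ln(1.52/0.000475) = 13.05 · ln(3200)
= 13.05 · (8.0709) = 105.33 mV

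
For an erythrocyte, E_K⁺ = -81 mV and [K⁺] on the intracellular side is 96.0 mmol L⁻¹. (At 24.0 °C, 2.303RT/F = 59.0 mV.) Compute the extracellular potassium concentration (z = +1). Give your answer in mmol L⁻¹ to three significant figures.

Nernst: E = (59.0/1) · log₁₀([out]/[in]), so log₁₀([out]/[in]) = -81.0 × 1 / 59.0 = -1.3729.
[out]/[in] = 10^(-1.3729) = 0.04238.
[out] = 0.04238 × 96.0 = 4.068 mmol L⁻¹.

4.07 mmol L⁻¹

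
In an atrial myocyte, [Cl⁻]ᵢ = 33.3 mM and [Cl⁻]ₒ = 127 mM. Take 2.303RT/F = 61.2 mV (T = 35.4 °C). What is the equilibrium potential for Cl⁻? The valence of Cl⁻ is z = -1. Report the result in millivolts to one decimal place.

-35.6 mV

E = (61.2/z) · log₁₀([Cl⁻]_out/[Cl⁻]_in) with z = -1.
For an anion, dividing by z = -1 reverses the sign.
= (61.2/-1) · log₁₀(127/33.3) = -61.20 · log₁₀(3.814)
= -61.20 · (0.5814) = -35.58 mV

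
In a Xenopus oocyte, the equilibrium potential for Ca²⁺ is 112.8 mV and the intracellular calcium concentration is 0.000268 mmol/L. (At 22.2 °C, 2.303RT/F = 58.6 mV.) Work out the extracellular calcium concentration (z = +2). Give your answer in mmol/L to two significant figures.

1.9 mmol/L

Nernst: E = (58.6/2) · log₁₀([out]/[in]), so log₁₀([out]/[in]) = 112.8 × 2 / 58.6 = 3.8498.
[out]/[in] = 10^(3.8498) = 7077.
[out] = 7077 × 0.000268 = 1.897 mmol/L.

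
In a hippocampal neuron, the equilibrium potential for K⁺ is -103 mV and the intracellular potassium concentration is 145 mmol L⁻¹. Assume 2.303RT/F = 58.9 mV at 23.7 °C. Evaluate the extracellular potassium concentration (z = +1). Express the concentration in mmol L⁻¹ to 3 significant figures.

Nernst: E = (58.9/1) · log₁₀([out]/[in]), so log₁₀([out]/[in]) = -103.0 × 1 / 58.9 = -1.7487.
[out]/[in] = 10^(-1.7487) = 0.01784.
[out] = 0.01784 × 145 = 2.586 mmol L⁻¹.

2.59 mmol L⁻¹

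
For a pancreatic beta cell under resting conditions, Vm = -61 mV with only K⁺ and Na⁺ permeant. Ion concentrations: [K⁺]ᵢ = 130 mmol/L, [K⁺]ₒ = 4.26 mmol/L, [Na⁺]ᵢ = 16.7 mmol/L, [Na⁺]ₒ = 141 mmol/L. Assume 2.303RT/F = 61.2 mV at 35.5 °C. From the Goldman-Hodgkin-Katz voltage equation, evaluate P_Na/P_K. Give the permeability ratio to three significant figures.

0.0634

Let α = P_Na/P_K. GHK: Vm = 61.2·log₁₀[(Kₒ + α·Naₒ)/(Kᵢ + α·Naᵢ)].
10^(Vm/61.2) = 10^(-61.0/61.2) = 0.10076
So 0.10076·(Kᵢ + α·Naᵢ) = Kₒ + α·Naₒ → α = (0.10076·130.0 − 4.26) / (141.0 − 0.10076·16.7)
α = (13.1 − 4.26) / (141.0 − 1.683) = 8.838/139.3 = 0.06344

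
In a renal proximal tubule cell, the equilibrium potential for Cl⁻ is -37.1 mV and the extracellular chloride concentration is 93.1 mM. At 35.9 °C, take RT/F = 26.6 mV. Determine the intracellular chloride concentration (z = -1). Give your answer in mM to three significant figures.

Nernst: E = (26.6/-1) · ln([out]/[in]), so ln([out]/[in]) = -37.1 × -1 / 26.6 = 1.3947.
[out]/[in] = e^(1.3947) = 4.034.
[in] = 93.1 / 4.034 = 23.08 mM.

23.1 mM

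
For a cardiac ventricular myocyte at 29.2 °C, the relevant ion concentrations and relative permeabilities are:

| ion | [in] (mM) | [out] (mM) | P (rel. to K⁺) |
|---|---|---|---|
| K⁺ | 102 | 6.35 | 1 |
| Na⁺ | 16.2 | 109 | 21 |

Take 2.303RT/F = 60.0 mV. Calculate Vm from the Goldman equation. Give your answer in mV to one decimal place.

Vm = 60.0 · log₁₀[(Σ P·[cation]ₒ + Σ P·[anion]ᵢ) / (Σ P·[cation]ᵢ + Σ P·[anion]ₒ)]
Numerator = 1×6.35 + 21×109 = 2295
Denominator = 1×102 + 21×16.2 = 442.2
Vm = 60.0 · log₁₀(5.1908) = 60.0 × (0.7152) = 42.91 mV

42.9 mV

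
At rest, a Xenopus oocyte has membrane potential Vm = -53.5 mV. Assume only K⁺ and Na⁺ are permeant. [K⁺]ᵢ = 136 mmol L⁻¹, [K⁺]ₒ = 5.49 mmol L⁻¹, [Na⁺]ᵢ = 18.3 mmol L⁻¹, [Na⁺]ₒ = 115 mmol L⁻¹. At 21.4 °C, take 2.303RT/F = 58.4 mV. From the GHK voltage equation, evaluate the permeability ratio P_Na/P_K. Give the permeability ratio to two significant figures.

0.098

Let α = P_Na/P_K. GHK: Vm = 58.4·log₁₀[(Kₒ + α·Naₒ)/(Kᵢ + α·Naᵢ)].
10^(Vm/58.4) = 10^(-53.5/58.4) = 0.12131
So 0.12131·(Kᵢ + α·Naᵢ) = Kₒ + α·Naₒ → α = (0.12131·136.0 − 5.49) / (115.0 − 0.12131·18.3)
α = (16.5 − 5.49) / (115.0 − 2.22) = 11.01/112.8 = 0.09761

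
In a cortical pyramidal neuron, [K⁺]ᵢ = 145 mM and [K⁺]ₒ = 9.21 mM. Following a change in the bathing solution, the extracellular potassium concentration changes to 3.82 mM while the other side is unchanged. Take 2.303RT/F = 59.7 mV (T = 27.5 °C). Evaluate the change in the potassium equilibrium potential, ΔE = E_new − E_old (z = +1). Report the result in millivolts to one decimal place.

-22.8 mV

E_old = (59.7/1)·log₁₀(9.21/145) = -71.47 mV
E_new = (59.7/1)·log₁₀(3.82/145) = -94.28 mV
ΔE = -94.28 − (-71.47) = -22.82 mV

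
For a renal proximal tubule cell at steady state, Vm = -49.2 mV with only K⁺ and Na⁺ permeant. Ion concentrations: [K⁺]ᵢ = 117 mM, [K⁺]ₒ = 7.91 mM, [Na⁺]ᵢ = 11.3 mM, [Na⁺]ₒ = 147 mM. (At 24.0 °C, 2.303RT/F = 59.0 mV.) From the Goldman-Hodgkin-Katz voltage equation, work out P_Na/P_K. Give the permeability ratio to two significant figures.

Let α = P_Na/P_K. GHK: Vm = 59.0·log₁₀[(Kₒ + α·Naₒ)/(Kᵢ + α·Naᵢ)].
10^(Vm/59.0) = 10^(-49.2/59.0) = 0.14659
So 0.14659·(Kᵢ + α·Naᵢ) = Kₒ + α·Naₒ → α = (0.14659·117.0 − 7.91) / (147.0 − 0.14659·11.3)
α = (17.15 − 7.91) / (147.0 − 1.656) = 9.241/145.3 = 0.06358

0.064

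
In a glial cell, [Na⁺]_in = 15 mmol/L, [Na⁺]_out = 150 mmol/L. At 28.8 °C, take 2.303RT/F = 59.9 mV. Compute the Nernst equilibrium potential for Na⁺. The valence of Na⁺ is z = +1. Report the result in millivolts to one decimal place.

59.9 mV

E = (59.9/z) · log₁₀([Na⁺]_out/[Na⁺]_in) with z = +1.
= (59.9/1) · log₁₀(150/15) = 59.90 · log₁₀(10)
= 59.90 · (1.0000) = 59.90 mV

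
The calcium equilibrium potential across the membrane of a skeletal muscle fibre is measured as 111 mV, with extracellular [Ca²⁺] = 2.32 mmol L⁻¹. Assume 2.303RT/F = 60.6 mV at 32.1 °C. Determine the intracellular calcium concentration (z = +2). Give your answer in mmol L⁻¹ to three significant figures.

Nernst: E = (60.6/2) · log₁₀([out]/[in]), so log₁₀([out]/[in]) = 111.0 × 2 / 60.6 = 3.6634.
[out]/[in] = 10^(3.6634) = 4606.
[in] = 2.32 / 4606 = 0.0005036 mmol L⁻¹.

0.000504 mmol L⁻¹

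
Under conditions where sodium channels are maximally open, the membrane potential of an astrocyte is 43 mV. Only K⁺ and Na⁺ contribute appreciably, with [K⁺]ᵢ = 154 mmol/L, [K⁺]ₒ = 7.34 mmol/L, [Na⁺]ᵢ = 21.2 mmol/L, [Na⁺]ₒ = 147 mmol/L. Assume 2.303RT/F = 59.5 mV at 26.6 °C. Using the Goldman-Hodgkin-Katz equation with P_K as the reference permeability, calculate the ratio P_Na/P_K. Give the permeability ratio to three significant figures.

23.0

Let α = P_Na/P_K. GHK: Vm = 59.5·log₁₀[(Kₒ + α·Naₒ)/(Kᵢ + α·Naᵢ)].
10^(Vm/59.5) = 10^(43.0/59.5) = 5.2807
So 5.2807·(Kᵢ + α·Naᵢ) = Kₒ + α·Naₒ → α = (5.2807·154.0 − 7.34) / (147.0 − 5.2807·21.2)
α = (813.2 − 7.34) / (147.0 − 112) = 805.9/35.05 = 22.99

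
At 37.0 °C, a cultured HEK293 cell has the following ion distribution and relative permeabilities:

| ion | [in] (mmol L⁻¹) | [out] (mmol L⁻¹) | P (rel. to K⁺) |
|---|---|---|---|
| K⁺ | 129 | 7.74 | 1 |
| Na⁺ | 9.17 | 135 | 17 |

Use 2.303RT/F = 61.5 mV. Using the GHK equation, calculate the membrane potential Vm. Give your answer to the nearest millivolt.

56 mV

Vm = 61.5 · log₁₀[(Σ P·[cation]ₒ + Σ P·[anion]ᵢ) / (Σ P·[cation]ᵢ + Σ P·[anion]ₒ)]
Numerator = 1×7.74 + 17×135 = 2303
Denominator = 1×129 + 17×9.17 = 284.9
Vm = 61.5 · log₁₀(8.0829) = 61.5 × (0.9076) = 55.82 mV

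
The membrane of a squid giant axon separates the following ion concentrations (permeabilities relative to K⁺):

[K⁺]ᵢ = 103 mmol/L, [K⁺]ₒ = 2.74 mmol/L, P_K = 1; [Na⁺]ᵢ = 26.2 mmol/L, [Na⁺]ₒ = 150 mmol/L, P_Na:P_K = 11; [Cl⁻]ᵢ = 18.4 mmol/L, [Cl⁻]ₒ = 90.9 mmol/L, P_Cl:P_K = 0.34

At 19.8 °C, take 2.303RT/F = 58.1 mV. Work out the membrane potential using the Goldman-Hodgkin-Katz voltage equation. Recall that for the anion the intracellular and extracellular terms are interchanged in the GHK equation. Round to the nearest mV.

35 mV

Vm = 58.1 · log₁₀[(Σ P·[cation]ₒ + Σ P·[anion]ᵢ) / (Σ P·[cation]ᵢ + Σ P·[anion]ₒ)]
Numerator = 1×2.74 + 11×150 + 0.34×18.4 = 1659
Denominator = 1×103 + 11×26.2 + 0.34×90.9 = 422.1
Vm = 58.1 · log₁₀(3.9303) = 58.1 × (0.5944) = 34.54 mV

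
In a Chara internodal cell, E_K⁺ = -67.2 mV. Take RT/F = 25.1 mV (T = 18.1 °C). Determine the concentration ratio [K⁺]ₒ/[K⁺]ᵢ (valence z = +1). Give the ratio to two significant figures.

ln([out]/[in]) = E·z/(25.1) = -67.2 × 1 / 25.1 = -2.6773
[out]/[in] = e^(-2.6773) = 0.06875

0.069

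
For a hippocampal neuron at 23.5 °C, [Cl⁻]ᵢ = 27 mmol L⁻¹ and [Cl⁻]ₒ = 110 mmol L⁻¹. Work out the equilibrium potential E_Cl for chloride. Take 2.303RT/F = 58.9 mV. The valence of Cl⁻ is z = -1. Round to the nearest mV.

-36 mV

E = (58.9/z) · log₁₀([Cl⁻]_out/[Cl⁻]_in) with z = -1.
For an anion, dividing by z = -1 reverses the sign.
= (58.9/-1) · log₁₀(110/27) = -58.90 · log₁₀(4.074)
= -58.90 · (0.6100) = -35.93 mV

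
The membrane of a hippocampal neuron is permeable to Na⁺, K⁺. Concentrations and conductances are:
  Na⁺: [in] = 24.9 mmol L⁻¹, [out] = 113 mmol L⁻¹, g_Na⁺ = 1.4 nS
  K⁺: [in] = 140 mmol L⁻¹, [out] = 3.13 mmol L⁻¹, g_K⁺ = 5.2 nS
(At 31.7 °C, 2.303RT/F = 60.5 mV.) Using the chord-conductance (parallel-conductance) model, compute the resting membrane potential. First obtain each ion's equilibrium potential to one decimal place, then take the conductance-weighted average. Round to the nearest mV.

-70 mV

E_Na⁺ = (60.5/1)·log₁₀(113/24.9) = 39.7 mV
E_K⁺ = (60.5/1)·log₁₀(3.13/140) = -99.9 mV
Vm = (Σ gᵢEᵢ)/(Σ gᵢ) = (1.4·39.7 + 5.2·-99.9) / (1.4 + 5.2)
= -463.90 / 6.6 = -70.29 mV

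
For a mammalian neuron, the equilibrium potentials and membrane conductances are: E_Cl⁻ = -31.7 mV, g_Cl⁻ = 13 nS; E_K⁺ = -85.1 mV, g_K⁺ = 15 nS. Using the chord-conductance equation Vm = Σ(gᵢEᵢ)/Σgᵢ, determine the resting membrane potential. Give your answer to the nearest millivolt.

-60 mV

Σ gᵢEᵢ = 13·(-31.7) + 15·(-85.1) = -1688.60
Σ gᵢ = 13 + 15 = 28
Vm = -1688.60 / 28 = -60.31 mV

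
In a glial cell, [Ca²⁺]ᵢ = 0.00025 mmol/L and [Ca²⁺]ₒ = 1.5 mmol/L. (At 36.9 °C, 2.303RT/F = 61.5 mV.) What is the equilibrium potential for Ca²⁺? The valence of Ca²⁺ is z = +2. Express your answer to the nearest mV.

116 mV

E = (61.5/z) · log₁₀([Ca²⁺]_out/[Ca²⁺]_in) with z = +2.
= (61.5/2) · log₁₀(1.5/0.00025) = 30.75 · log₁₀(6000)
= 30.75 · (3.7782) = 116.18 mV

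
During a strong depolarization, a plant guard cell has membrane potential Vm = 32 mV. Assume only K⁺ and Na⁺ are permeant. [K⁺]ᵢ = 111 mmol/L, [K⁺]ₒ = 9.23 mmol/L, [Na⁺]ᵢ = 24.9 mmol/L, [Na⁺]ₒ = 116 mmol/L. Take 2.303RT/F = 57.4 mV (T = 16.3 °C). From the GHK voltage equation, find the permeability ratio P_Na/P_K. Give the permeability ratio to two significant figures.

Let α = P_Na/P_K. GHK: Vm = 57.4·log₁₀[(Kₒ + α·Naₒ)/(Kᵢ + α·Naᵢ)].
10^(Vm/57.4) = 10^(32.0/57.4) = 3.6099
So 3.6099·(Kᵢ + α·Naᵢ) = Kₒ + α·Naₒ → α = (3.6099·111.0 − 9.23) / (116.0 − 3.6099·24.9)
α = (400.7 − 9.23) / (116.0 − 89.89) = 391.5/26.11 = 14.99

15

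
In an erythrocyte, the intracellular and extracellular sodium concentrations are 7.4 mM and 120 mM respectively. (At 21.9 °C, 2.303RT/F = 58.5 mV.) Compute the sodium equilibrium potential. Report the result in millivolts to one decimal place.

70.8 mV

E = (58.5/z) · log₁₀([Na⁺]_out/[Na⁺]_in) with z = +1.
= (58.5/1) · log₁₀(120/7.4) = 58.50 · log₁₀(16.22)
= 58.50 · (1.2099) = 70.78 mV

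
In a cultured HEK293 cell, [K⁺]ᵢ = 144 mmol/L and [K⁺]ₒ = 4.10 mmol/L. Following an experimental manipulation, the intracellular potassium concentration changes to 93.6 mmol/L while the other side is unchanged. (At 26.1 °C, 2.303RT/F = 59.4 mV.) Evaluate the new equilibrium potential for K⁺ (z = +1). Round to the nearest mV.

-81 mV

After the shift: [K⁺]_out = 4.10, [K⁺]_in = 93.6 mmol/L.
E_new = (59.4/1)·log₁₀(4.10/93.6) = 59.40 · (-1.3585) = -80.69 mV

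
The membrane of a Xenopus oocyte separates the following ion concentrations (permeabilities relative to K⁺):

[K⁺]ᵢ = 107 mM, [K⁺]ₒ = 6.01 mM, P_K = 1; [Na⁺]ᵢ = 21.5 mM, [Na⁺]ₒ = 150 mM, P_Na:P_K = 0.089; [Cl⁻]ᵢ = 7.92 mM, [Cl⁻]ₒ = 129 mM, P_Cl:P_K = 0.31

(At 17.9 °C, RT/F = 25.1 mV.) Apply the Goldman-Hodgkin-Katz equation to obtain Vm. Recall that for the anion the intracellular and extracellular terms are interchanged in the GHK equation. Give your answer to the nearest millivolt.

Vm = 25.1 · ln[(Σ P·[cation]ₒ + Σ P·[anion]ᵢ) / (Σ P·[cation]ᵢ + Σ P·[anion]ₒ)]
Numerator = 1×6.01 + 0.089×150 + 0.31×7.92 = 21.82
Denominator = 1×107 + 0.089×21.5 + 0.31×129 = 148.9
Vm = 25.1 · ln(0.14651) = 25.1 × (-1.9207) = -48.21 mV

-48 mV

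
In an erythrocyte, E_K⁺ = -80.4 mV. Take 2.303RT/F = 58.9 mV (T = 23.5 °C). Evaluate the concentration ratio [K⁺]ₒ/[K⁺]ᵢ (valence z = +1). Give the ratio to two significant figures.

log₁₀([out]/[in]) = E·z/(58.9) = -80.4 × 1 / 58.9 = -1.3650
[out]/[in] = 10^(-1.3650) = 0.04315

0.043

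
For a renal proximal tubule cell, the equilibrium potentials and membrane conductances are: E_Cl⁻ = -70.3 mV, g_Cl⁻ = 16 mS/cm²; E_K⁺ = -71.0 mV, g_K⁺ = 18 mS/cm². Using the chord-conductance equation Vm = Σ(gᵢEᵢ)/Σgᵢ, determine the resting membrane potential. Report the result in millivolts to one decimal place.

Σ gᵢEᵢ = 16·(-70.3) + 18·(-71.0) = -2402.80
Σ gᵢ = 16 + 18 = 34
Vm = -2402.80 / 34 = -70.67 mV

-70.7 mV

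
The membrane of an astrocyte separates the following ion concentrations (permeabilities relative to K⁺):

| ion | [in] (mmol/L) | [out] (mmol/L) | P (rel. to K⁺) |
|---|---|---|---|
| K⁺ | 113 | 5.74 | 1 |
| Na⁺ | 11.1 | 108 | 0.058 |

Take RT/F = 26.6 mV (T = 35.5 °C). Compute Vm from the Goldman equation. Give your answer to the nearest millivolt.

Vm = 26.6 · ln[(Σ P·[cation]ₒ + Σ P·[anion]ᵢ) / (Σ P·[cation]ᵢ + Σ P·[anion]ₒ)]
Numerator = 1×5.74 + 0.058×108 = 12
Denominator = 1×113 + 0.058×11.1 = 113.6
Vm = 26.6 · ln(0.10563) = 26.6 × (-2.2478) = -59.79 mV

-60 mV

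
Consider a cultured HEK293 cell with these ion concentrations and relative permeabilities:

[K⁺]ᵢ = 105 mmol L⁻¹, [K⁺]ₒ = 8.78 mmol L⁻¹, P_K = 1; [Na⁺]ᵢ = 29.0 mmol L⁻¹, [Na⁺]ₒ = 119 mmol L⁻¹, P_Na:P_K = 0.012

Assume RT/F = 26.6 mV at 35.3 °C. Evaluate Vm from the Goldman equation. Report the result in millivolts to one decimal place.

-62.1 mV

Vm = 26.6 · ln[(Σ P·[cation]ₒ + Σ P·[anion]ᵢ) / (Σ P·[cation]ᵢ + Σ P·[anion]ₒ)]
Numerator = 1×8.78 + 0.012×119 = 10.21
Denominator = 1×105 + 0.012×29.0 = 105.3
Vm = 26.6 · ln(0.096898) = 26.6 × (-2.3341) = -62.09 mV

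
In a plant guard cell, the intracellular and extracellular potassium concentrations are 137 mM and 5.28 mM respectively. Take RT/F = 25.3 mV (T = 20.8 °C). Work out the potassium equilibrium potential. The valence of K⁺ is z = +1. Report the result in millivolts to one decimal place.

-82.4 mV

E = (25.3/z) · ln([K⁺]_out/[K⁺]_in) with z = +1.
= (25.3/1) · ln(5.28/137) = 25.30 · ln(0.03854)
= 25.30 · (-3.2561) = -82.38 mV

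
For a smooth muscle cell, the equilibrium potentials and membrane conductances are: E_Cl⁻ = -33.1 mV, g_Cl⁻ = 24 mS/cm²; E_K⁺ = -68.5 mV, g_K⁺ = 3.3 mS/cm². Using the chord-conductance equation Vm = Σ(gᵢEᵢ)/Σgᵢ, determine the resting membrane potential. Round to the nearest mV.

Σ gᵢEᵢ = 24·(-33.1) + 3.3·(-68.5) = -1020.45
Σ gᵢ = 24 + 3.3 = 27.3
Vm = -1020.45 / 27.3 = -37.38 mV

-37 mV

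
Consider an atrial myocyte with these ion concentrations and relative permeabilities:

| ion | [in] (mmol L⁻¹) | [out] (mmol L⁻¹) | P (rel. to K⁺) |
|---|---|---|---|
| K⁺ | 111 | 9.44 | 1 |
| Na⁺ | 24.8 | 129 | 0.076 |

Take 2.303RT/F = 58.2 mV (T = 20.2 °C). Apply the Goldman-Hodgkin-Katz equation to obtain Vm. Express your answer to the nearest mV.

-45 mV

Vm = 58.2 · log₁₀[(Σ P·[cation]ₒ + Σ P·[anion]ᵢ) / (Σ P·[cation]ᵢ + Σ P·[anion]ₒ)]
Numerator = 1×9.44 + 0.076×129 = 19.24
Denominator = 1×111 + 0.076×24.8 = 112.9
Vm = 58.2 · log₁₀(0.17047) = 58.2 × (-0.7683) = -44.72 mV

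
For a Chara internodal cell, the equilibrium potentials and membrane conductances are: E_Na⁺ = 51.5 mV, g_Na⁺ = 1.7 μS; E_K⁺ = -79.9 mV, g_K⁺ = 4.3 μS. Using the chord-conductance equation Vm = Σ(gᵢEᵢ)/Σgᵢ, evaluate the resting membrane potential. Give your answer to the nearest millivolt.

-43 mV

Σ gᵢEᵢ = 1.7·(51.5) + 4.3·(-79.9) = -256.02
Σ gᵢ = 1.7 + 4.3 = 6
Vm = -256.02 / 6 = -42.67 mV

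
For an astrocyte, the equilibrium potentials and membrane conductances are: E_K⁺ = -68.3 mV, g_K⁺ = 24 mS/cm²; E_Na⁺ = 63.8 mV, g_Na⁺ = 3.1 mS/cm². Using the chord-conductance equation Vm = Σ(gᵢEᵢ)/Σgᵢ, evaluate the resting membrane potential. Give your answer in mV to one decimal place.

Σ gᵢEᵢ = 24·(-68.3) + 3.1·(63.8) = -1441.42
Σ gᵢ = 24 + 3.1 = 27.1
Vm = -1441.42 / 27.1 = -53.19 mV

-53.2 mV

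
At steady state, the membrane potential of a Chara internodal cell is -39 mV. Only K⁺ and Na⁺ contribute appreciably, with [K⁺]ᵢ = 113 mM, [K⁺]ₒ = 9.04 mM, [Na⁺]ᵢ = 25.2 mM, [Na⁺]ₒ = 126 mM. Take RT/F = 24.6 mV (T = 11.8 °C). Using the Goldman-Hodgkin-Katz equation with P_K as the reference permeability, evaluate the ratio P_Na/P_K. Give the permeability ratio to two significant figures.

Let α = P_Na/P_K. GHK: Vm = 24.6·ln[(Kₒ + α·Naₒ)/(Kᵢ + α·Naᵢ)].
e^(Vm/24.6) = e^(-39.0/24.6) = 0.20487
So 0.20487·(Kᵢ + α·Naᵢ) = Kₒ + α·Naₒ → α = (0.20487·113.0 − 9.04) / (126.0 − 0.20487·25.2)
α = (23.15 − 9.04) / (126.0 − 5.163) = 14.11/120.8 = 0.1168

0.12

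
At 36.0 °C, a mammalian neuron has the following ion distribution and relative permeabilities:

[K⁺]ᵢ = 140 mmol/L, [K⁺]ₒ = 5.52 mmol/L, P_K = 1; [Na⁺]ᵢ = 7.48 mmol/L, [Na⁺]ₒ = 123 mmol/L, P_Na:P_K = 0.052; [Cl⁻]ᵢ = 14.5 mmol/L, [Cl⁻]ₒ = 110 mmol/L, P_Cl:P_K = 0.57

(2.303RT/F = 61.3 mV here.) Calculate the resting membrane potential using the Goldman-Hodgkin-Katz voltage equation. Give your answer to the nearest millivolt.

-61 mV

Vm = 61.3 · log₁₀[(Σ P·[cation]ₒ + Σ P·[anion]ᵢ) / (Σ P·[cation]ᵢ + Σ P·[anion]ₒ)]
Numerator = 1×5.52 + 0.052×123 + 0.57×14.5 = 20.18
Denominator = 1×140 + 0.052×7.48 + 0.57×110 = 203.1
Vm = 61.3 · log₁₀(0.09937) = 61.3 × (-1.0027) = -61.47 mV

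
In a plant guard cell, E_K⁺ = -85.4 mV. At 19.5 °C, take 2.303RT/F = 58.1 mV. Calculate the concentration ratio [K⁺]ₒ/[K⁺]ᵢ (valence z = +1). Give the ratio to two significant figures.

log₁₀([out]/[in]) = E·z/(58.1) = -85.4 × 1 / 58.1 = -1.4699
[out]/[in] = 10^(-1.4699) = 0.03389

0.034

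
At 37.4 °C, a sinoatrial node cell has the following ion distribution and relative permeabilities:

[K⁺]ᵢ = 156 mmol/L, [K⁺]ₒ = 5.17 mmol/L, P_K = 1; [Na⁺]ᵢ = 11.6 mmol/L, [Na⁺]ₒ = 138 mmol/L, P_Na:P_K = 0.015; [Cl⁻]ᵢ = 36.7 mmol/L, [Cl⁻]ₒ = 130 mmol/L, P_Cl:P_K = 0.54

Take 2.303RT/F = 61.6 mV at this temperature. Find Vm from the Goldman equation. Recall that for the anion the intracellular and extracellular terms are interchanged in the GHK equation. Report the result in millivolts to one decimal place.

-56.8 mV

Vm = 61.6 · log₁₀[(Σ P·[cation]ₒ + Σ P·[anion]ᵢ) / (Σ P·[cation]ᵢ + Σ P·[anion]ₒ)]
Numerator = 1×5.17 + 0.015×138 + 0.54×36.7 = 27.06
Denominator = 1×156 + 0.015×11.6 + 0.54×130 = 226.4
Vm = 61.6 · log₁₀(0.11953) = 61.6 × (-0.9225) = -56.83 mV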